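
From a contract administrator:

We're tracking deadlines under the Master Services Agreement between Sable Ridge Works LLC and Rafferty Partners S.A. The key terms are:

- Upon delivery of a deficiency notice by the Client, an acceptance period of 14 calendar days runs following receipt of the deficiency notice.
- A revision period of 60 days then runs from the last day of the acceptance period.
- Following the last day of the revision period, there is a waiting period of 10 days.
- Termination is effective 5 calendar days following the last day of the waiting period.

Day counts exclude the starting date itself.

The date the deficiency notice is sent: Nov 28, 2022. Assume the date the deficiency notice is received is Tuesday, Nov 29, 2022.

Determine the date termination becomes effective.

Feb 26, 2023

The last day of the acceptance period: 14 calendar days after Nov 29, 2022 is Dec 13, 2022.
The last day of the revision period: 60 calendar days after Dec 13, 2022 is Feb 11, 2023.
The last day of the waiting period: Feb 11, 2023 + 10 days = Feb 21, 2023.
Adding 5 calendar days to Feb 21, 2023 gives Feb 26, 2023, which is the date termination becomes effective.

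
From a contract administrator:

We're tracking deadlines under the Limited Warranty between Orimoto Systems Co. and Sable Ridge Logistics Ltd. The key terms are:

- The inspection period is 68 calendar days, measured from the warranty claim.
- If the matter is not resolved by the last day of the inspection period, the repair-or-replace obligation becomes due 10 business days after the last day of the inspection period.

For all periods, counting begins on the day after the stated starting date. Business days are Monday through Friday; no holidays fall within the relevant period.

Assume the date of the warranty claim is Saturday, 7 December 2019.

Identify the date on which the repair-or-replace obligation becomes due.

27 February 2020

The last day of the inspection period: 68 calendar days after 7 December 2019 is 13 February 2020.
The date on which the repair-or-replace obligation becomes due: counting 10 business days from Thursday, 13 February 2020 (Feb 14, Feb 17, Feb 18, Feb 19, Feb 20, Feb 21, Feb 24, Feb 25, Feb 26, Feb 27, skipping weekends) reaches Thursday, 27 February 2020.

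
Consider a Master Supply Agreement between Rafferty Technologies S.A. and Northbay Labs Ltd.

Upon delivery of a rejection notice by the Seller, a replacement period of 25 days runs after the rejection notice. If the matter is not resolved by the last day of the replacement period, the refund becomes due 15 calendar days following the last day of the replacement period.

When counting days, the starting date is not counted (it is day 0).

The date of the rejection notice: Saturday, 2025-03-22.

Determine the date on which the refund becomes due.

2025-05-01

The last day of the replacement period: 2025-03-22 + 25 days = 2025-04-16.
The date on which the refund becomes due: 2025-04-16 + 15 days = 2025-05-01.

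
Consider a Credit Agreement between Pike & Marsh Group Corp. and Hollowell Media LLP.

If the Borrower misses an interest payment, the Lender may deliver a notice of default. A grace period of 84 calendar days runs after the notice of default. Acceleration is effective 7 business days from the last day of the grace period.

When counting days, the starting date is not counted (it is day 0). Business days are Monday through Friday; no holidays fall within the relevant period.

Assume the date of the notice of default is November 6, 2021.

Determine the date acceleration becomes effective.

The last day of the grace period: November 6, 2021 + 84 days = January 29, 2022.
The date acceleration becomes effective: counting 7 business days from Saturday, January 29, 2022 (Jan 31, Feb 1, Feb 2, Feb 3, Feb 4, Feb 7, Feb 8, skipping weekends) reaches Tuesday, February 8, 2022.

February 8, 2022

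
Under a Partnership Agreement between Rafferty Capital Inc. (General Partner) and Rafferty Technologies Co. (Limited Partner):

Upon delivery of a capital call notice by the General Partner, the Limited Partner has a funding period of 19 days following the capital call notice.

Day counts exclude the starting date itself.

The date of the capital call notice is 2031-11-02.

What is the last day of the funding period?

2031-11-21

Adding 19 calendar days to 2031-11-02 gives 2031-11-21, which is the last day of the funding period.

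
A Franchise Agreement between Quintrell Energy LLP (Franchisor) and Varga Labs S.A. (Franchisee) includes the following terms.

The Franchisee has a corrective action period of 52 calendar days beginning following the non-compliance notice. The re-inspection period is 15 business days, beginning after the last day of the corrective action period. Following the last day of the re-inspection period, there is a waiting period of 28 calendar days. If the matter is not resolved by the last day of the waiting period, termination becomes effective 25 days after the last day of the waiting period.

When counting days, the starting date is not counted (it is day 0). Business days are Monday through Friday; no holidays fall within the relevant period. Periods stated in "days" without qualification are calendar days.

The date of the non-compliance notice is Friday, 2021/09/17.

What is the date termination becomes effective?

2022/01/21

Adding 52 calendar days to 2021/09/17 gives 2021/11/08, which is the last day of the corrective action period.
From Monday, 2021/11/08, 15 business days (Nov 9, Nov 10, Nov 11, Nov 12, …, Nov 25, Nov 26, Nov 29, skipping weekends) brings us to Monday, 2021/11/29, which is the last day of the re-inspection period.
Adding 28 calendar days to 2021/11/29 gives 2021/12/27, which is the last day of the waiting period.
Adding 25 calendar days to 2021/12/27 gives 2022/01/21, which is the date termination becomes effective.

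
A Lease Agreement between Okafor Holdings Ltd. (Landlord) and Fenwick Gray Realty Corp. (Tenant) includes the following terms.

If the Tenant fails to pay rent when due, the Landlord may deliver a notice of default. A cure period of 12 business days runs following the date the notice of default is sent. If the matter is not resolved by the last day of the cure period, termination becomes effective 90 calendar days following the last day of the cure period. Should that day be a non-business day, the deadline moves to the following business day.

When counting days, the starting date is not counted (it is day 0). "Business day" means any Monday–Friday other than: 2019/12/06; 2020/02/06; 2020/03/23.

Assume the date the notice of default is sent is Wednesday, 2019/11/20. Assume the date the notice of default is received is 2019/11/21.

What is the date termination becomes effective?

2020/03/09

The last day of the cure period: counting 12 business days from Wednesday, 2019/11/20 (Nov 21, Nov 22, Nov 25, Nov 26, …, Dec 4, Dec 5, Dec 9, skipping weekends and the listed holiday on Dec 6) reaches Monday, 2019/12/09.
The date termination becomes effective: 90 calendar days after 2019/12/09 is 2020/03/08. That falls on a Sunday, so it rolls to the next business day, Monday, 2020/03/09.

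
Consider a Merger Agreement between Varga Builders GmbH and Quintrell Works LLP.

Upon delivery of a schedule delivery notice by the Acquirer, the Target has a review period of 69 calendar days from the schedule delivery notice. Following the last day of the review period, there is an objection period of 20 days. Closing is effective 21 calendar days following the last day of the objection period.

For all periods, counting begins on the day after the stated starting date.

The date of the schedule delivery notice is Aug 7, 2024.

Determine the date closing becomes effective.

The last day of the review period: 69 calendar days after Aug 7, 2024 is Oct 15, 2024.
The last day of the objection period: Oct 15, 2024 + 20 days = Nov 4, 2024.
The date closing becomes effective: 21 calendar days after Nov 4, 2024 is Nov 25, 2024.

Nov 25, 2024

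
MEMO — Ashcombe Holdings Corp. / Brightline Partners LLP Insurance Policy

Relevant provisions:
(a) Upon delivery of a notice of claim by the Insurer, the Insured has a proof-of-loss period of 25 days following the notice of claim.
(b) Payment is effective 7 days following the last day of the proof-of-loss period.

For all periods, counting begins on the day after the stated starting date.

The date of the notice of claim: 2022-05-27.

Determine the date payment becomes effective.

2022-06-28

Adding 25 calendar days to 2022-05-27 gives 2022-06-21, which is the last day of the proof-of-loss period.
The date payment becomes effective: 7 calendar days after 2022-06-21 is 2022-06-28.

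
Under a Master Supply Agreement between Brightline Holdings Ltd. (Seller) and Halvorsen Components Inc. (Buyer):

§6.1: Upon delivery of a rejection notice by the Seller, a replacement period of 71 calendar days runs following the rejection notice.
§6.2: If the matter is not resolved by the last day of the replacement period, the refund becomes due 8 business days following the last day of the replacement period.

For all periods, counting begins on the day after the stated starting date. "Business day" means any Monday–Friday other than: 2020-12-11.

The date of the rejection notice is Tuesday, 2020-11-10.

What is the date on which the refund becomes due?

Adding 71 calendar days to 2020-11-10 gives 2021-01-20, which is the last day of the replacement period.
The date on which the refund becomes due: 8 business days after Wednesday, 2021-01-20, skipping weekends — Jan 21, Jan 22, Jan 25, Jan 26, Jan 27, Jan 28, Jan 29, Feb 1 — lands on Monday, 2021-02-01.

2021-02-01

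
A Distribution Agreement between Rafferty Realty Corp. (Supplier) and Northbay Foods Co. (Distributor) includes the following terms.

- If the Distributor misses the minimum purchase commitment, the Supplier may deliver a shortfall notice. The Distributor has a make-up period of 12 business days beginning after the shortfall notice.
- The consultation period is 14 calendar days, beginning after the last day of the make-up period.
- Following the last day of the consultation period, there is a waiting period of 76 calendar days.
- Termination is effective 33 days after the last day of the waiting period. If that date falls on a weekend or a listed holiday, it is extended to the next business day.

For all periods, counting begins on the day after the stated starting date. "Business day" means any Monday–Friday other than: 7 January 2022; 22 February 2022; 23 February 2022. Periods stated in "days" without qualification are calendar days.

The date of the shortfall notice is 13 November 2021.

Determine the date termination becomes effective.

The last day of the make-up period: 12 business days after Saturday, 13 November 2021, skipping weekends — Nov 15, Nov 16, Nov 17, Nov 18, …, Nov 26, Nov 29, Nov 30 — lands on Tuesday, 30 November 2021.
The last day of the consultation period: 30 November 2021 + 14 days = 14 December 2021.
The last day of the waiting period: 14 December 2021 + 76 days = 28 February 2022.
The date termination becomes effective: 33 calendar days after 28 February 2022 is 2 April 2022. That falls on a Saturday, so it rolls to the next business day, Monday, 4 April 2022.

4 April 2022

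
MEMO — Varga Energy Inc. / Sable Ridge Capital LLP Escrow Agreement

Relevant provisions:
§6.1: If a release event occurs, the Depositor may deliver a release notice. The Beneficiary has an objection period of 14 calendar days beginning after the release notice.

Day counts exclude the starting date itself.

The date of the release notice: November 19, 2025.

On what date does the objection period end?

December 3, 2025

Adding 14 calendar days to November 19, 2025 gives December 3, 2025, which is the last day of the objection period.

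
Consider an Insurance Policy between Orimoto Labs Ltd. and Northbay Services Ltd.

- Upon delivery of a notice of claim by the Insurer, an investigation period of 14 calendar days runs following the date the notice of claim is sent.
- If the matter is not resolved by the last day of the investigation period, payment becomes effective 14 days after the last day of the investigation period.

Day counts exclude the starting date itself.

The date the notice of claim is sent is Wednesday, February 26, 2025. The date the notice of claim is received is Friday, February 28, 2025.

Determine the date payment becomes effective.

The last day of the investigation period: February 26, 2025 + 14 days = March 12, 2025.
The date payment becomes effective: March 12, 2025 + 14 days = March 26, 2025.

March 26, 2025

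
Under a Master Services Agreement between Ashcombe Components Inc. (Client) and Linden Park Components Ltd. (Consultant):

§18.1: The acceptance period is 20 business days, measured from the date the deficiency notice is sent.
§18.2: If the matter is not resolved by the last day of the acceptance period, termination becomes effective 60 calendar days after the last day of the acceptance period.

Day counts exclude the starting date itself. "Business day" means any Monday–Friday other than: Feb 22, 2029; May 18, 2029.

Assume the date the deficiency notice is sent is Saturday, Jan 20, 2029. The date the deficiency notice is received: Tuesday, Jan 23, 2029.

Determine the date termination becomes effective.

Apr 17, 2029

The last day of the acceptance period: counting 20 business days from Saturday, Jan 20, 2029 (Jan 22, Jan 23, Jan 24, Jan 25, …, Feb 14, Feb 15, Feb 16, skipping weekends) reaches Friday, Feb 16, 2029.
The date termination becomes effective: 60 calendar days after Feb 16, 2029 is Apr 17, 2029.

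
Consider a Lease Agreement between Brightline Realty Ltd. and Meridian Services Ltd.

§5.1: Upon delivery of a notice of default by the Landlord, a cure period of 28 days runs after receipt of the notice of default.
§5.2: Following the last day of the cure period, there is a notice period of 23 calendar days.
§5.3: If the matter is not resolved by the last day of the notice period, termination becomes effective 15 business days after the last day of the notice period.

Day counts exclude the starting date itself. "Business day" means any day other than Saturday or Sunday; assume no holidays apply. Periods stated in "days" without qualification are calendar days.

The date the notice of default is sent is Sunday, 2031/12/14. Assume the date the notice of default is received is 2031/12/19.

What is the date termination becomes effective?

2032/02/27

The last day of the cure period: 2031/12/19 + 28 days = 2032/01/16.
The last day of the notice period: 2032/01/16 + 23 days = 2032/02/08.
The date termination becomes effective: 15 business days after Sunday, 2032/02/08, skipping weekends — Feb 9, Feb 10, Feb 11, Feb 12, …, Feb 25, Feb 26, Feb 27 — lands on Friday, 2032/02/27.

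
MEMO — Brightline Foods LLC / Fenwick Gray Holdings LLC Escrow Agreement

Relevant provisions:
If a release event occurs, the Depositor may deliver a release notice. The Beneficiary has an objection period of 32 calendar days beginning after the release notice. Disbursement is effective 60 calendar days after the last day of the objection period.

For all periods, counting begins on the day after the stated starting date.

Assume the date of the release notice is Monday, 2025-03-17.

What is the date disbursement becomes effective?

The last day of the objection period: 32 calendar days after 2025-03-17 is 2025-04-18.
The date disbursement becomes effective: 60 calendar days after 2025-04-18 is 2025-06-17.

2025-06-17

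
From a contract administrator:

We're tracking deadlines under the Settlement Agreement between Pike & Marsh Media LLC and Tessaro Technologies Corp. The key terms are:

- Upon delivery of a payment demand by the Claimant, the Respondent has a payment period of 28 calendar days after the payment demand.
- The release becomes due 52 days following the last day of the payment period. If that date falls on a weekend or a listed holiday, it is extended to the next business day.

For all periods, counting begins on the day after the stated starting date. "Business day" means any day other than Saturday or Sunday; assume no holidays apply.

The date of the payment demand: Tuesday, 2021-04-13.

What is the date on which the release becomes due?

Adding 28 calendar days to 2021-04-13 gives 2021-05-11, which is the last day of the payment period.
The date on which the release becomes due: 52 calendar days after 2021-05-11 is 2021-07-02. 2021-07-02 is a Friday, so no roll-forward applies.

2021-07-02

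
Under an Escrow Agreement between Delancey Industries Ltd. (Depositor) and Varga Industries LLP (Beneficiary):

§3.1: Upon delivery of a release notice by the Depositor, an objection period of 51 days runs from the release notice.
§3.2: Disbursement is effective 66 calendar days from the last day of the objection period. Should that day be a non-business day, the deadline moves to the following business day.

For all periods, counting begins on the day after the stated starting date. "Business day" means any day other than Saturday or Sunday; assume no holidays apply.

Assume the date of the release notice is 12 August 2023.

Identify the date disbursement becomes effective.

7 December 2023

The last day of the objection period: 12 August 2023 + 51 days = 2 October 2023.
The date disbursement becomes effective: 2 October 2023 + 66 days = 7 December 2023. 7 December 2023 is a Thursday, so no roll-forward applies.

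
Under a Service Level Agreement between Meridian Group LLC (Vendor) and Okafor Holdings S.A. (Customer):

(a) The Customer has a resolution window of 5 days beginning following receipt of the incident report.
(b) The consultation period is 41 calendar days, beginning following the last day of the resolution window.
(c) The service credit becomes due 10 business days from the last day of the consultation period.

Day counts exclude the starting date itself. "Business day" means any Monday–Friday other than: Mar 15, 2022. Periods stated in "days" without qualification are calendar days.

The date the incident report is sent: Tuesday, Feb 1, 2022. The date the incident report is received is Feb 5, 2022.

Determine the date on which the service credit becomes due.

The last day of the resolution window: 5 calendar days after Feb 5, 2022 is Feb 10, 2022.
The last day of the consultation period: 41 calendar days after Feb 10, 2022 is Mar 23, 2022.
The date on which the service credit becomes due: counting 10 business days from Wednesday, Mar 23, 2022 (Mar 24, Mar 25, Mar 28, Mar 29, Mar 30, Mar 31, Apr 1, Apr 4, Apr 5, Apr 6, skipping weekends) reaches Wednesday, Apr 6, 2022.

Apr 6, 2022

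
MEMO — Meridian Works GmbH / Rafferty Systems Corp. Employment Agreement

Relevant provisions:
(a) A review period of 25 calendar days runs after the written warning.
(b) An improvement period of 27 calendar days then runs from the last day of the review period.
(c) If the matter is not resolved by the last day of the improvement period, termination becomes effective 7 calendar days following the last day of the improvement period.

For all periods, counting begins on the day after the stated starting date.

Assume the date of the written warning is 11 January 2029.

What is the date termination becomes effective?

11 March 2029

Adding 25 calendar days to 11 January 2029 gives 5 February 2029, which is the last day of the review period.
Adding 27 calendar days to 5 February 2029 gives 4 March 2029, which is the last day of the improvement period.
The date termination becomes effective: 4 March 2029 + 7 days = 11 March 2029.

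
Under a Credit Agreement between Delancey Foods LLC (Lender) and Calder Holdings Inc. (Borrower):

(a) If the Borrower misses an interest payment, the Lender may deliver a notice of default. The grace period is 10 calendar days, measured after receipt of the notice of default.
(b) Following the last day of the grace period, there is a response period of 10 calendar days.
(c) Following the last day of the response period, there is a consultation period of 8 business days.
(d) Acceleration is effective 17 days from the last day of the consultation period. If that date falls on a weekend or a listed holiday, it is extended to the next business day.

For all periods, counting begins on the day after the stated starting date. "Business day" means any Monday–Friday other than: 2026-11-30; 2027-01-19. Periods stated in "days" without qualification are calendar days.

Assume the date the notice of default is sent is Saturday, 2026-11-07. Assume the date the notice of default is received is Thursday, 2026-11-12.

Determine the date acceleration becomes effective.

Adding 10 calendar days to 2026-11-12 gives 2026-11-22, which is the last day of the grace period.
Adding 10 calendar days to 2026-11-22 gives 2026-12-02, which is the last day of the response period.
From Wednesday, 2026-12-02, 8 business days (Dec 3, Dec 4, Dec 7, Dec 8, Dec 9, Dec 10, Dec 11, Dec 14, skipping weekends) brings us to Monday, 2026-12-14, which is the last day of the consultation period.
The date acceleration becomes effective: 2026-12-14 + 17 days = 2026-12-31. 2026-12-31 is a Thursday and is not a listed holiday, so no roll-forward applies.

2026-12-31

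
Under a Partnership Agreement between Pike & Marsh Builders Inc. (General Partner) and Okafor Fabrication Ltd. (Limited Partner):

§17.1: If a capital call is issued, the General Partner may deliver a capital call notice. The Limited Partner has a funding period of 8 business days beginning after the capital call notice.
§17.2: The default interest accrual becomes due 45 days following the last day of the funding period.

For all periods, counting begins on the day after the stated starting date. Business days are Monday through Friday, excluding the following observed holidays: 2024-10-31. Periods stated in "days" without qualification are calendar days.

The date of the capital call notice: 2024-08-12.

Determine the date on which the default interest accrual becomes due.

2024-10-06

From Monday, 2024-08-12, 8 business days (Aug 13, Aug 14, Aug 15, Aug 16, Aug 19, Aug 20, Aug 21, Aug 22, skipping weekends) brings us to Thursday, 2024-08-22, which is the last day of the funding period.
The date on which the default interest accrual becomes due: 45 calendar days after 2024-08-22 is 2024-10-06.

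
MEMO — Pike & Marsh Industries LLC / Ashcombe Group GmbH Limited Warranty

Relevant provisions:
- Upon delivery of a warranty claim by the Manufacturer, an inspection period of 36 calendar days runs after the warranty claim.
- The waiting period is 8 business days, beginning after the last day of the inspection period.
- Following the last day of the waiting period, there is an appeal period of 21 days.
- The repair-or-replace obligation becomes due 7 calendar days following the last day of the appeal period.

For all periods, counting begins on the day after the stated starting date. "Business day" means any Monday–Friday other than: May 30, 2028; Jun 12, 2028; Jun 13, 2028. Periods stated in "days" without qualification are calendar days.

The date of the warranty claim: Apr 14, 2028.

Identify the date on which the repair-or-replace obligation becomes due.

Jun 29, 2028

Adding 36 calendar days to Apr 14, 2028 gives May 20, 2028, which is the last day of the inspection period.
From Saturday, May 20, 2028, 8 business days (May 22, May 23, May 24, May 25, May 26, May 29, May 31, Jun 1, skipping weekends and the listed holiday on May 30) brings us to Thursday, Jun 1, 2028, which is the last day of the waiting period.
The last day of the appeal period: 21 calendar days after Jun 1, 2028 is Jun 22, 2028.
The date on which the repair-or-replace obligation becomes due: Jun 22, 2028 + 7 days = Jun 29, 2028.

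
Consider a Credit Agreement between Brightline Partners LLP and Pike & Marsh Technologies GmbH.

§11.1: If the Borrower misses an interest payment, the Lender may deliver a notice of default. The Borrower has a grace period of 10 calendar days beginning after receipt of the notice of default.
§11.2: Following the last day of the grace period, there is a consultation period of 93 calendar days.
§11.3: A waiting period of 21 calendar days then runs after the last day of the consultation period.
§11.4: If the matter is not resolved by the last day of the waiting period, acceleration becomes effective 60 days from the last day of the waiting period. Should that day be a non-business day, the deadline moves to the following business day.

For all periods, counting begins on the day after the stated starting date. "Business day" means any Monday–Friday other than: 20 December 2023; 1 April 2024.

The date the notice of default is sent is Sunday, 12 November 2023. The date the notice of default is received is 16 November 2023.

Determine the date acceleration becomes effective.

Adding 10 calendar days to 16 November 2023 gives 26 November 2023, which is the last day of the grace period.
The last day of the consultation period: 93 calendar days after 26 November 2023 is 27 February 2024.
Adding 21 calendar days to 27 February 2024 gives 19 March 2024, which is the last day of the waiting period.
The date acceleration becomes effective: 60 calendar days after 19 March 2024 is 18 May 2024. That falls on a Saturday, so it rolls to the next business day, Monday, 20 May 2024.

20 May 2024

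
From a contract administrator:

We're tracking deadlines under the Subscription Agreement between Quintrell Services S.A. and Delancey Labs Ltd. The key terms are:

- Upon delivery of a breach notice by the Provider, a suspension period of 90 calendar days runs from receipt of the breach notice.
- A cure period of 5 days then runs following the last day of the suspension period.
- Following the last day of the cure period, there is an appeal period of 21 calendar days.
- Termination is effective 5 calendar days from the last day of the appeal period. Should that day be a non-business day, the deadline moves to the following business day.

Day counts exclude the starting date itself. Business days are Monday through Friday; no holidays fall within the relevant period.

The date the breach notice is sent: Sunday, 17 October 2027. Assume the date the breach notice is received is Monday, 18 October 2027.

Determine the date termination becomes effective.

The last day of the suspension period: 18 October 2027 + 90 days = 16 January 2028.
The last day of the cure period: 5 calendar days after 16 January 2028 is 21 January 2028.
The last day of the appeal period: 21 January 2028 + 21 days = 11 February 2028.
The date termination becomes effective: 5 calendar days after 11 February 2028 is 16 February 2028. 16 February 2028 is a Wednesday, so no roll-forward applies.

16 February 2028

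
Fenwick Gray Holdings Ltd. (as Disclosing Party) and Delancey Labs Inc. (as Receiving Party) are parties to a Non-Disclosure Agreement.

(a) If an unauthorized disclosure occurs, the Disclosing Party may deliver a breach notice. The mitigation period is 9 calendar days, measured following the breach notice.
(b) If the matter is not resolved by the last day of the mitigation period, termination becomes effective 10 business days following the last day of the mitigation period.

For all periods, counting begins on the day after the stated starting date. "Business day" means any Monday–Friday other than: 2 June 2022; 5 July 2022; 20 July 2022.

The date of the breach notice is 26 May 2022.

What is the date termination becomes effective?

Adding 9 calendar days to 26 May 2022 gives 4 June 2022, which is the last day of the mitigation period.
The date termination becomes effective: 10 business days after Saturday, 4 June 2022, skipping weekends — Jun 6, Jun 7, Jun 8, Jun 9, Jun 10, Jun 13, Jun 14, Jun 15, Jun 16, Jun 17 — lands on Friday, 17 June 2022.

17 June 2022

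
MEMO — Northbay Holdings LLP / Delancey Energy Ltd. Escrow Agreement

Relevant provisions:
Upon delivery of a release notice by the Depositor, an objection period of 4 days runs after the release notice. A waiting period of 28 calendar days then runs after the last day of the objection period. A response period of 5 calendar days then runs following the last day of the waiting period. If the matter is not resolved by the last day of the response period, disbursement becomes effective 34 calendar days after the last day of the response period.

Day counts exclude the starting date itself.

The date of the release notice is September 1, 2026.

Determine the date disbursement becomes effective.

Adding 4 calendar days to September 1, 2026 gives September 5, 2026, which is the last day of the objection period.
Adding 28 calendar days to September 5, 2026 gives October 3, 2026, which is the last day of the waiting period.
The last day of the response period: October 3, 2026 + 5 days = October 8, 2026.
Adding 34 calendar days to October 8, 2026 gives November 11, 2026, which is the date disbursement becomes effective.

November 11, 2026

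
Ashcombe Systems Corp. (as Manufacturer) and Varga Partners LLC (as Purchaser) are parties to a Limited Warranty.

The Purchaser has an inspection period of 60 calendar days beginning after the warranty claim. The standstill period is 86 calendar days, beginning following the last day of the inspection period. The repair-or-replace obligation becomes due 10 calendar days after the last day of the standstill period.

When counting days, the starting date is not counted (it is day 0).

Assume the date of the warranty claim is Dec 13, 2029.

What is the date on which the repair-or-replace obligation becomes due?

May 18, 2030

The last day of the inspection period: Dec 13, 2029 + 60 days = Feb 11, 2030.
The last day of the standstill period: Feb 11, 2030 + 86 days = May 8, 2030.
The date on which the repair-or-replace obligation becomes due: 10 calendar days after May 8, 2030 is May 18, 2030.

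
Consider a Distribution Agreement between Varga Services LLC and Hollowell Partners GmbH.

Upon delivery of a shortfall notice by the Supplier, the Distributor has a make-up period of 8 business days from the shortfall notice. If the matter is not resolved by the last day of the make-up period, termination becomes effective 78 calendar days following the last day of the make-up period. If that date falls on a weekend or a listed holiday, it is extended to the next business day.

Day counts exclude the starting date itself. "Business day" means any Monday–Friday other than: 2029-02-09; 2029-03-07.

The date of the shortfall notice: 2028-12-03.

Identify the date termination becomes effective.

2029-03-01

From Sunday, 2028-12-03, 8 business days (Dec 4, Dec 5, Dec 6, Dec 7, Dec 8, Dec 11, Dec 12, Dec 13, skipping weekends) brings us to Wednesday, 2028-12-13, which is the last day of the make-up period.
The date termination becomes effective: 78 calendar days after 2028-12-13 is 2029-03-01. 2029-03-01 is a Thursday and is not a listed holiday, so no roll-forward applies.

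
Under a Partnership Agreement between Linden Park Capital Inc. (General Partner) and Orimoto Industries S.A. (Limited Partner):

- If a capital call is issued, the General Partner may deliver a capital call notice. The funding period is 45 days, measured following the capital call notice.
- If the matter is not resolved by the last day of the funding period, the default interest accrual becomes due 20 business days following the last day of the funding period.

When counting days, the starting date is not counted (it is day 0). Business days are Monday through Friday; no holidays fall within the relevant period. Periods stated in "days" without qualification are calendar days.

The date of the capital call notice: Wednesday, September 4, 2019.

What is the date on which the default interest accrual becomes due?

The last day of the funding period: 45 calendar days after September 4, 2019 is October 19, 2019.
From Saturday, October 19, 2019, 20 business days (Oct 21, Oct 22, Oct 23, Oct 24, …, Nov 13, Nov 14, Nov 15, skipping weekends) brings us to Friday, November 15, 2019, which is the date on which the default interest accrual becomes due.

November 15, 2019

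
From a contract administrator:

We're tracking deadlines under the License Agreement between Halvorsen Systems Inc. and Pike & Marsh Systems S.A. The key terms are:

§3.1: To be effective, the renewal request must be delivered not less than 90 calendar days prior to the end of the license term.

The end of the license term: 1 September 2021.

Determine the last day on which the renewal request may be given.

3 June 2021

Counting back 90 calendar days from 1 September 2021 gives 3 June 2021.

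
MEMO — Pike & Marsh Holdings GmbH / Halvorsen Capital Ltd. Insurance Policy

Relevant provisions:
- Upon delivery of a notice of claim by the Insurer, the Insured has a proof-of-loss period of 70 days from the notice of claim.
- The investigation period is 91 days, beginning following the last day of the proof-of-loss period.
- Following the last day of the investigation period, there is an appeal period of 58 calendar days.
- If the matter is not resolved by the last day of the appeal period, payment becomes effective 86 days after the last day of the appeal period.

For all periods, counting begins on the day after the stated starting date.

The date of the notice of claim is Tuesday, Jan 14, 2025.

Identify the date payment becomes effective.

Nov 15, 2025

The last day of the proof-of-loss period: Jan 14, 2025 + 70 days = Mar 25, 2025.
The last day of the investigation period: Mar 25, 2025 + 91 days = Jun 24, 2025.
The last day of the appeal period: Jun 24, 2025 + 58 days = Aug 21, 2025.
The date payment becomes effective: 86 calendar days after Aug 21, 2025 is Nov 15, 2025.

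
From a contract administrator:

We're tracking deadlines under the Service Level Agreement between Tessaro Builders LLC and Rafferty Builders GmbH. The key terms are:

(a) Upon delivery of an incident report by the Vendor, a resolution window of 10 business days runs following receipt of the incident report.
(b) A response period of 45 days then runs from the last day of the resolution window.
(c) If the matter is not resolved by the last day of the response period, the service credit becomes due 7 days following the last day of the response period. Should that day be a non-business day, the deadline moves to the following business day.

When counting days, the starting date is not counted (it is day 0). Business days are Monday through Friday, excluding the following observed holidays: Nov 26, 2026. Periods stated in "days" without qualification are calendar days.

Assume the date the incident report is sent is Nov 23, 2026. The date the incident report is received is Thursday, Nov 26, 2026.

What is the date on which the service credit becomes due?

Feb 1, 2027

The last day of the resolution window: 10 business days after Thursday, Nov 26, 2026, skipping weekends — Nov 27, Nov 30, Dec 1, Dec 2, Dec 3, Dec 4, Dec 7, Dec 8, Dec 9, Dec 10 — lands on Thursday, Dec 10, 2026.
Adding 45 calendar days to Dec 10, 2026 gives Jan 24, 2027, which is the last day of the response period.
Adding 7 calendar days to Jan 24, 2027 gives Jan 31, 2027, which is the date on which the service credit becomes due. That falls on a Sunday, so it rolls to the next business day, Monday, Feb 1, 2027.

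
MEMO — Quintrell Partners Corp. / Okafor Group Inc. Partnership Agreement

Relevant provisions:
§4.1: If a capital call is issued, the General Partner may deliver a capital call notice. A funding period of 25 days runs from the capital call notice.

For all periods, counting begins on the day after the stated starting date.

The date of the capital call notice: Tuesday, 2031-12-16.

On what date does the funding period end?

2032-01-10

The last day of the funding period: 25 calendar days after 2031-12-16 is 2032-01-10.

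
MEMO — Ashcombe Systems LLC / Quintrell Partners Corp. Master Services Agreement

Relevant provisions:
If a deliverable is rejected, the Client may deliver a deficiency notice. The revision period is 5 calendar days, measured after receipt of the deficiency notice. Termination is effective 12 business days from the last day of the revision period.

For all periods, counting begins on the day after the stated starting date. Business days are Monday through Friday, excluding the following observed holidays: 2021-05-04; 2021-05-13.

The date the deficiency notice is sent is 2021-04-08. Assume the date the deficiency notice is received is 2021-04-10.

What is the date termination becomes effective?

2021-05-03

The last day of the revision period: 2021-04-10 + 5 days = 2021-04-15.
From Thursday, 2021-04-15, 12 business days (Apr 16, Apr 19, Apr 20, Apr 21, …, Apr 29, Apr 30, May 3, skipping weekends) brings us to Monday, 2021-05-03, which is the date termination becomes effective.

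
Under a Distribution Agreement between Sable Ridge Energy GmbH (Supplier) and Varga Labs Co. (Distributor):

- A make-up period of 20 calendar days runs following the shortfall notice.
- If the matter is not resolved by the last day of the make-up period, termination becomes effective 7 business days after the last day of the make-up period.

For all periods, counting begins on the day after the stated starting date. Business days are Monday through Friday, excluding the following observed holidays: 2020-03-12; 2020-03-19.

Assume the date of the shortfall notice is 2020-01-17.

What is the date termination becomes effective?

The last day of the make-up period: 20 calendar days after 2020-01-17 is 2020-02-06.
From Thursday, 2020-02-06, 7 business days (Feb 7, Feb 10, Feb 11, Feb 12, Feb 13, Feb 14, Feb 17, skipping weekends) brings us to Monday, 2020-02-17, which is the date termination becomes effective.

2020-02-17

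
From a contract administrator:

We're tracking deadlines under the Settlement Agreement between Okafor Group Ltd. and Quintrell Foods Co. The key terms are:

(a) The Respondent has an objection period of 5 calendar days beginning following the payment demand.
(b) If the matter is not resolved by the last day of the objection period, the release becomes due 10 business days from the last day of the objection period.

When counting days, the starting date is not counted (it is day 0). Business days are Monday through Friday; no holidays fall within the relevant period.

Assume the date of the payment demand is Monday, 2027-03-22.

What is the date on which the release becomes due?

2027-04-09

The last day of the objection period: 2027-03-22 + 5 days = 2027-03-27.
The date on which the release becomes due: 10 business days after Saturday, 2027-03-27, skipping weekends — Mar 29, Mar 30, Mar 31, Apr 1, Apr 2, Apr 5, Apr 6, Apr 7, Apr 8, Apr 9 — lands on Friday, 2027-04-09.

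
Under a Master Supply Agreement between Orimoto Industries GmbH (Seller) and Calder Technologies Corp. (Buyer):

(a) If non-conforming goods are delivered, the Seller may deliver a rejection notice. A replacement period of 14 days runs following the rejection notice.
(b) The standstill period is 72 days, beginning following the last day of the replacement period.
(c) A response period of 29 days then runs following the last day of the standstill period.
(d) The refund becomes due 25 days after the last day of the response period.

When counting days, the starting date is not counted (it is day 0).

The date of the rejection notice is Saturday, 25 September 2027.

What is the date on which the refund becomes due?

The last day of the replacement period: 25 September 2027 + 14 days = 9 October 2027.
Adding 72 calendar days to 9 October 2027 gives 20 December 2027, which is the last day of the standstill period.
Adding 29 calendar days to 20 December 2027 gives 18 January 2028, which is the last day of the response period.
The date on which the refund becomes due: 18 January 2028 + 25 days = 12 February 2028.

12 February 2028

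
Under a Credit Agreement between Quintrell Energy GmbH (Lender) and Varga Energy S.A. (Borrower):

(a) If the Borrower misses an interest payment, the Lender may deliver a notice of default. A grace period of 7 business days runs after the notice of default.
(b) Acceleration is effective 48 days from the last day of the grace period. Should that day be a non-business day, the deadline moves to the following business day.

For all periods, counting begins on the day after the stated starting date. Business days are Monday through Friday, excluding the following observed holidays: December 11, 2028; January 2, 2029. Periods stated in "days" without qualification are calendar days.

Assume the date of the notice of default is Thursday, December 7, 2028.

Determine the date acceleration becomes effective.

From Thursday, December 7, 2028, 7 business days (Dec 8, Dec 12, Dec 13, Dec 14, Dec 15, Dec 18, Dec 19, skipping weekends and the listed holiday on Dec 11) brings us to Tuesday, December 19, 2028, which is the last day of the grace period.
The date acceleration becomes effective: 48 calendar days after December 19, 2028 is February 5, 2029. February 5, 2029 is a Monday and is not a listed holiday, so no roll-forward applies.

February 5, 2029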